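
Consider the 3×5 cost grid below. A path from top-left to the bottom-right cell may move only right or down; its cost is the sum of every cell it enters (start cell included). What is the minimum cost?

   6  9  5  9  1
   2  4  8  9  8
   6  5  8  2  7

Path (0,0)→(1,0)→(1,1)→(2,1)→(2,2)→(2,3)→(2,4): 6 + 2 + 4 + 5 + 8 + 2 + 7 = 34.

34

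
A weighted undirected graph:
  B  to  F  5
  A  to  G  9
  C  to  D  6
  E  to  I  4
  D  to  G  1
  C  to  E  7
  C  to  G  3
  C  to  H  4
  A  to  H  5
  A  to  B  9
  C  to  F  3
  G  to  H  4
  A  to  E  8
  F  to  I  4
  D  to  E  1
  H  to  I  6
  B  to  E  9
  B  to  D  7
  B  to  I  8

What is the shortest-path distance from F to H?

Comparing a few candidate routes:
F→C→H: 3 + 4 = 7
F→C→G→H: 3 + 3 + 4 = 10
F→I→H: 4 + 6 = 10
Shortest: 7.

7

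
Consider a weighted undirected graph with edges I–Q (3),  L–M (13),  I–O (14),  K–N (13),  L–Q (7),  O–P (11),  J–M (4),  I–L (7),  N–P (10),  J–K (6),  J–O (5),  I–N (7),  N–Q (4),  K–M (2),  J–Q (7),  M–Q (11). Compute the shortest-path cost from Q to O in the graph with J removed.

Comparing a few candidate routes:
Q -> N -> P -> O: 4 + 10 + 11 = 25
Q -> L -> I -> N -> P -> O: 7 + 7 + 7 + 10 + 11 = 42
Q -> N -> I -> O: 4 + 7 + 14 = 25
Q -> L -> I -> O: 7 + 7 + 14 = 28
Q -> I -> N -> P -> O: 3 + 7 + 10 + 11 = 31
Q -> I -> O: 3 + 14 = 17
The minimum is 17.

17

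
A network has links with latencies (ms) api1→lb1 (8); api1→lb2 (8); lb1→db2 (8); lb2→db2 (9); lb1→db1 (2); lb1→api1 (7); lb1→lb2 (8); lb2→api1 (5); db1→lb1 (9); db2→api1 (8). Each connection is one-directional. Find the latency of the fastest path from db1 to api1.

16

Paths from db1 to api1:
db1 - lb1 - api1: 9 + 7 = 16
db1 - lb1 - db2 - api1: 9 + 8 + 8 = 25
db1 - lb1 - lb2 - api1: 9 + 8 + 5 = 22
db1 - lb1 - lb2 - db2 - api1: 9 + 8 + 9 + 8 = 34
Shortest: 16 ms.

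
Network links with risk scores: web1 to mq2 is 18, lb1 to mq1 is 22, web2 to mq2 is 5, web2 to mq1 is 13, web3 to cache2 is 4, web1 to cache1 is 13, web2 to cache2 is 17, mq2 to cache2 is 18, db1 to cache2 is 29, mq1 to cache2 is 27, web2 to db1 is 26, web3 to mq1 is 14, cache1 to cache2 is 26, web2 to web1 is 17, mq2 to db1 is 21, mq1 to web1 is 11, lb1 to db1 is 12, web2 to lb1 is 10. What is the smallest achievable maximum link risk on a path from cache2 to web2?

14

A few of the cache2→web2 routes:
cache2→mq2→web2: max(18, 5) = 18
cache2→mq2→web1→mq1→web2: max(18, 18, 11, 13) = 18
cache2→web3→mq1→web1→web2: max(4, 14, 11, 17) = 17
cache2→web2: max(17) = 17
cache2→web3→mq1→web2: max(4, 14, 13) = 14
The minimum achievable maximum is 14.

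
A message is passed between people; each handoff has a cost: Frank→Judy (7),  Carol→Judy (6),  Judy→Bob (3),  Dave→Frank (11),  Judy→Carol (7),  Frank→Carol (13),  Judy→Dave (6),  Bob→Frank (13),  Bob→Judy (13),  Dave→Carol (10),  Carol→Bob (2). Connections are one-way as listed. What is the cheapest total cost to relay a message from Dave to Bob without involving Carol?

Candidate routes:
Dave - Frank - Judy - Bob: 11 + 7 + 3 = 21
The minimum is 21.

21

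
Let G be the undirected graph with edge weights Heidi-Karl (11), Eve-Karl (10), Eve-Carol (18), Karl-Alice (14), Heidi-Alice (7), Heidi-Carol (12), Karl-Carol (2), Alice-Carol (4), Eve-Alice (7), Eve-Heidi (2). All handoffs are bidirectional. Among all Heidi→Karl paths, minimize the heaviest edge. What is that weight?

A few of the Heidi→Karl routes:
Heidi -> Eve -> Alice -> Carol -> Karl: max(2, 7, 4, 2) = 7
Heidi -> Carol -> Alice -> Eve -> Karl: max(12, 4, 7, 10) = 12
Heidi -> Karl: max(11) = 11
Heidi -> Alice -> Carol -> Karl: max(7, 4, 2) = 7
Heidi -> Eve -> Karl: max(2, 10) = 10
Heidi -> Alice -> Eve -> Karl: max(7, 7, 10) = 10
Best route has worst link 7.

7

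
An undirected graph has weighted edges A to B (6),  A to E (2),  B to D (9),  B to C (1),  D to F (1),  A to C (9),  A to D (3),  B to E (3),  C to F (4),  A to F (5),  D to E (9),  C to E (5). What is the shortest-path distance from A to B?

5

Some routes from A to B:
A-B: 6
A-E-C-B: 2 + 5 + 1 = 8
A-D-F-C-B: 3 + 1 + 4 + 1 = 9
A-E-B: 2 + 3 = 5
The minimum is 5.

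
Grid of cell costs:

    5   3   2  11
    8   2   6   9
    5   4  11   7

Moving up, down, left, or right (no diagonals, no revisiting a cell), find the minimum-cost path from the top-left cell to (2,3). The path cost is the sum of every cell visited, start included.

Best path: (0,0) (0,1) (0,2) (1,2) (1,3) (2,3)
Cost: 5 + 3 + 2 + 6 + 9 + 7 = 32

32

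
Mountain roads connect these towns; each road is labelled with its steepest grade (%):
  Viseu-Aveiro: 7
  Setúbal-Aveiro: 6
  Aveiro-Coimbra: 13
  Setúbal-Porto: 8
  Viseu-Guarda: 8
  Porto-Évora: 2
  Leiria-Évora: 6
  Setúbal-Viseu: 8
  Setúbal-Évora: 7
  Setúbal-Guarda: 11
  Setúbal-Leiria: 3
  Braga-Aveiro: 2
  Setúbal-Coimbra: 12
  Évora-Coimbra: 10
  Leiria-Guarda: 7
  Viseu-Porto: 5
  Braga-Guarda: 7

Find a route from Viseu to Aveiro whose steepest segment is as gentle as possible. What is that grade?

6

A few of the Viseu→Aveiro routes:
Viseu→Porto→Évora→Leiria→Setúbal→Aveiro: max(5, 2, 6, 3, 6) = 6
Viseu→Porto→Évora→Setúbal→Leiria→Guarda→Braga→Aveiro: max(5, 2, 7, 3, 7, 7, 2) = 7
Viseu→Porto→Évora→Setúbal→Aveiro: max(5, 2, 7, 6) = 7
Smallest bottleneck: 6%.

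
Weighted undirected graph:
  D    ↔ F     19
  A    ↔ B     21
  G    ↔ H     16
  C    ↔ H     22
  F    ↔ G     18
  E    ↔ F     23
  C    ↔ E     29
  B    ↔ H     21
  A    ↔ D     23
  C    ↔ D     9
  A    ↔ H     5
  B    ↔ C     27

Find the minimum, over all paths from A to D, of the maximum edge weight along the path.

19

A few of the A→D routes:
A-H-G-F-D: max(5, 16, 18, 19) = 19
A-B-H-G-F-D: max(21, 21, 16, 18, 19) = 21
A-H-C-D: max(5, 22, 9) = 22
Best route has worst link 19.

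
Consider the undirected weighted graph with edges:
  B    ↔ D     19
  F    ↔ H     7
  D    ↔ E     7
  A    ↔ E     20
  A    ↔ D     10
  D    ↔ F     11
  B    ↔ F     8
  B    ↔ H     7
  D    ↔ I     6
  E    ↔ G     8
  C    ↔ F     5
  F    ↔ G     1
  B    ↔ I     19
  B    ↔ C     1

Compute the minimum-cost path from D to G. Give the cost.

12

A few of the D→G routes:
D -> B -> C -> F -> G: 19 + 1 + 5 + 1 = 26
D -> E -> G: 7 + 8 = 15
D -> F -> G: 11 + 1 = 12
Shortest: 12.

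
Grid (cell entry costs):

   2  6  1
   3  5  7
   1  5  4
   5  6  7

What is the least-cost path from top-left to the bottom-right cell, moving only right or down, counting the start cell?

22

One optimal route is [0,0] → [1,0] → [2,0] → [2,1] → [2,2] → [3,2].
Its cost is 2 + 3 + 1 + 5 + 4 + 7 = 22.
(Top row then right column would cost 27.)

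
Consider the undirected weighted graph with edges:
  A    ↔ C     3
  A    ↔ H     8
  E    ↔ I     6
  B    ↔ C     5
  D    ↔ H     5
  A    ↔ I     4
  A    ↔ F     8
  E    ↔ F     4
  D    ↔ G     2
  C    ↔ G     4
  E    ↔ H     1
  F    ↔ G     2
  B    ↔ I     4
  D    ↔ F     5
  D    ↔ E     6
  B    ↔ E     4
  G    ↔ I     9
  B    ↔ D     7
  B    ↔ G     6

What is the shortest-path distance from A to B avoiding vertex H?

8

Comparing a few candidate routes:
A → C → G → B: 3 + 4 + 6 = 13
A → C → B: 3 + 5 = 8
A → I → B: 4 + 4 = 8
The minimum is 8.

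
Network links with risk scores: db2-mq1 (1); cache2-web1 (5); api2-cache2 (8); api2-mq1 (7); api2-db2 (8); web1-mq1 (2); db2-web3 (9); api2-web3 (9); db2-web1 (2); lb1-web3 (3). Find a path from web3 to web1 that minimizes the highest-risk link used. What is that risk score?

9

Checking several routes:
web3 - api2 - db2 - web1: max(9, 8, 2) = 9
web3 - api2 - cache2 - web1: max(9, 8, 5) = 9
web3 - api2 - db2 - mq1 - web1: max(9, 8, 1, 2) = 9
web3 - api2 - mq1 - web1: max(9, 7, 2) = 9
web3 - api2 - mq1 - db2 - web1: max(9, 7, 1, 2) = 9
web3 - db2 - mq1 - web1: max(9, 1, 2) = 9
Smallest bottleneck: 9.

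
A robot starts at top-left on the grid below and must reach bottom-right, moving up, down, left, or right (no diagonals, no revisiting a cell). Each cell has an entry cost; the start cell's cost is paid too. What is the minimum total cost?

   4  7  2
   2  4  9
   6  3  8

21

One optimal route is [0,0] → [1,0] → [1,1] → [2,1] → [2,2].
Its cost is 4 + 2 + 4 + 3 + 8 = 21.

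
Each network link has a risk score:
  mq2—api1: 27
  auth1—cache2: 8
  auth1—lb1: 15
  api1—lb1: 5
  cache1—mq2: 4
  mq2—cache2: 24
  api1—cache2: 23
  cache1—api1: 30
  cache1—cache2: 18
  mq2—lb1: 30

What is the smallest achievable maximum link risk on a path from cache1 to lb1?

Checking several routes:
cache1 -> cache2 -> auth1 -> lb1: max(18, 8, 15) = 18
cache1 -> mq2 -> cache2 -> auth1 -> lb1: max(4, 24, 8, 15) = 24
cache1 -> cache2 -> api1 -> lb1: max(18, 23, 5) = 23
cache1 -> mq2 -> cache2 -> api1 -> lb1: max(4, 24, 23, 5) = 24
cache1 -> cache2 -> mq2 -> api1 -> lb1: max(18, 24, 27, 5) = 27
The minimum achievable maximum is 18.

18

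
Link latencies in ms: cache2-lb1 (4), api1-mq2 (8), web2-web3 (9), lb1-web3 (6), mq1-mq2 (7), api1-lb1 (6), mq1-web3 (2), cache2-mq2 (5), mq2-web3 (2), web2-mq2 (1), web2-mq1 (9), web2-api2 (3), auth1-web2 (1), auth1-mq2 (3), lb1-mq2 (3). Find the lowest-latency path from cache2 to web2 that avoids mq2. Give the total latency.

19

Routes from cache2 to web2 avoiding mq2:
cache2 → lb1 → web3 → mq1 → web2: 4 + 6 + 2 + 9 = 21
cache2 → lb1 → web3 → web2: 4 + 6 + 9 = 19
Best route has total 19 ms.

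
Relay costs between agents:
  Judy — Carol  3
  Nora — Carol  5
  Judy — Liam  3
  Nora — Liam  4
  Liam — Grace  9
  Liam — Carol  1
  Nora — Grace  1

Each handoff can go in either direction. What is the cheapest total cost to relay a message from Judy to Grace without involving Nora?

Candidate routes:
Judy -> Liam -> Grace: 3 + 9 = 12
Judy -> Carol -> Liam -> Grace: 3 + 1 + 9 = 13
Shortest: 12.

12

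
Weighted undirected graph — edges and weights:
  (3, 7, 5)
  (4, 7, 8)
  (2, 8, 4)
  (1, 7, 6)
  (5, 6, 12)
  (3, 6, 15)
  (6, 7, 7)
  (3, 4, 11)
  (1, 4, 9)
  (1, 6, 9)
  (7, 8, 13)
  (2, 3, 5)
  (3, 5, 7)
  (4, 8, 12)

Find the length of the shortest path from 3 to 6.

12

A few of the 3→6 routes:
3 - 7 - 6: 5 + 7 = 12
3 - 4 - 1 - 6: 11 + 9 + 9 = 29
3 - 4 - 7 - 6: 11 + 8 + 7 = 26
3 - 6: 15
3 - 5 - 6: 7 + 12 = 19
3 - 7 - 1 - 6: 5 + 6 + 9 = 20
Shortest: 12.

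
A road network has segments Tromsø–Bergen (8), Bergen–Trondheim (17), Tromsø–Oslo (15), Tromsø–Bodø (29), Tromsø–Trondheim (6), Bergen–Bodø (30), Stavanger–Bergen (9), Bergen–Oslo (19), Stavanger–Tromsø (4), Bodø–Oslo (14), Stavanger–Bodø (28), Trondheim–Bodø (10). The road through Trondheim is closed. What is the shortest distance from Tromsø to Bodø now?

Comparing a few candidate routes:
Tromsø - Stavanger - Bodø: 4 + 28 = 32
Tromsø - Oslo - Bodø: 15 + 14 = 29
Tromsø - Bodø: 29
The minimum is 29.

29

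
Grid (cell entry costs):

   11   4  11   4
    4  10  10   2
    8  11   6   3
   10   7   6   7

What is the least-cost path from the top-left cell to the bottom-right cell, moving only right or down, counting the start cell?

42

One optimal route is (0,0)→(0,1)→(0,2)→(0,3)→(1,3)→(2,3)→(3,3).
Its cost is 11 + 4 + 11 + 4 + 2 + 3 + 7 = 42.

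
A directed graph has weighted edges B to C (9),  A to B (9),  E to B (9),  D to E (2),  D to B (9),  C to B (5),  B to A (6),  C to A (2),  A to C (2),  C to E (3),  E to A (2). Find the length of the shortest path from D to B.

9

A few of the D→B routes:
D -> E -> B: 2 + 9 = 11
D -> E -> A -> C -> B: 2 + 2 + 2 + 5 = 11
D -> B: 9
The minimum is 9.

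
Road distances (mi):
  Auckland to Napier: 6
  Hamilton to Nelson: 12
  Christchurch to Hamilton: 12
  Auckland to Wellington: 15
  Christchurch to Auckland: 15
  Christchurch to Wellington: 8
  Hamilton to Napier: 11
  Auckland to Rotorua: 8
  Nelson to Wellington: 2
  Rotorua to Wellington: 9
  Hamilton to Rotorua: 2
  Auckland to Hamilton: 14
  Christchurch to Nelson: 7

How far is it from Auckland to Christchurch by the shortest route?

15

A few of the Auckland→Christchurch routes:
Auckland -> Rotorua -> Hamilton -> Christchurch: 8 + 2 + 12 = 22
Auckland -> Christchurch: 15
Auckland -> Wellington -> Christchurch: 15 + 8 = 23
Auckland -> Wellington -> Nelson -> Christchurch: 15 + 2 + 7 = 24
Auckland -> Rotorua -> Wellington -> Christchurch: 8 + 9 + 8 = 25
Shortest: 15 mi.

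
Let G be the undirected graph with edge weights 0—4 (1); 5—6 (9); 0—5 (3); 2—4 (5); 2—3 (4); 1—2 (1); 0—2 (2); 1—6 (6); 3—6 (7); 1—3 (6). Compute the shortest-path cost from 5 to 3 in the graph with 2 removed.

16

Routes from 5 to 3 avoiding 2:
5-6-3: 9 + 7 = 16
5-6-1-3: 9 + 6 + 6 = 21
Shortest: 16.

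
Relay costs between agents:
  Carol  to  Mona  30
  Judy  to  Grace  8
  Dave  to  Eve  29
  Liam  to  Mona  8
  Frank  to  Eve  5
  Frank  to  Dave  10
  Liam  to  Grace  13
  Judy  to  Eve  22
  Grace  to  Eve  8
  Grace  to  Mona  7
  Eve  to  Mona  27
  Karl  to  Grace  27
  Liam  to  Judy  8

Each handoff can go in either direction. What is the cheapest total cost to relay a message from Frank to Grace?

Some routes from Frank to Grace:
Frank-Eve-Mona-Grace: 5 + 27 + 7 = 39
Frank-Eve-Grace: 5 + 8 = 13
Frank-Eve-Judy-Grace: 5 + 22 + 8 = 35
Frank-Dave-Eve-Grace: 10 + 29 + 8 = 47
The minimum is 13.

13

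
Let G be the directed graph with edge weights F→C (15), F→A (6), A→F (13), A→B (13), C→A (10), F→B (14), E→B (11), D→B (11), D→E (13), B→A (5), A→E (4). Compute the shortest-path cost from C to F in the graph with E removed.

23

Paths from C to F avoiding E:
C → A → F: 10 + 13 = 23
Shortest: 23.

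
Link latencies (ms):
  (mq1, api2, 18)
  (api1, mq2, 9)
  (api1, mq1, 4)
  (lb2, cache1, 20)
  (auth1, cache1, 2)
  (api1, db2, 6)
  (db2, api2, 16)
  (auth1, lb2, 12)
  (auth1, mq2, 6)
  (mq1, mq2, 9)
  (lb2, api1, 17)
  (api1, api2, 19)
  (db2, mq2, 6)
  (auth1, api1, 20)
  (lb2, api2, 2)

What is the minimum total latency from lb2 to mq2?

18

Checking several routes:
lb2 → api1 → mq2: 17 + 9 = 26
lb2 → auth1 → mq2: 12 + 6 = 18
lb2 → api2 → db2 → mq2: 2 + 16 + 6 = 24
lb2 → cache1 → auth1 → mq2: 20 + 2 + 6 = 28
Shortest: 18 ms.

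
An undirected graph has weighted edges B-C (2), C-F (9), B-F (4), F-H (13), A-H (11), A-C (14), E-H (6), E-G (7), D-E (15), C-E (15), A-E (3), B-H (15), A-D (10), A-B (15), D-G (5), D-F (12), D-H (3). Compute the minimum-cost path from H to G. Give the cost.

Checking several routes:
H -> A -> E -> G: 11 + 3 + 7 = 21
H -> E -> G: 6 + 7 = 13
H -> D -> G: 3 + 5 = 8
Shortest: 8.

8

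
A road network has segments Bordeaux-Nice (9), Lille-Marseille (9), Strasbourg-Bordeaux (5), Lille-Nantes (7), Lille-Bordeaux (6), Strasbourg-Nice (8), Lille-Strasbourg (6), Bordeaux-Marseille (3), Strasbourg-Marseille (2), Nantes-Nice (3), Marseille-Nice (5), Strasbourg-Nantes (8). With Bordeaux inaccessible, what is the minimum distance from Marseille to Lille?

8

Comparing a few candidate routes:
Marseille - Nice - Strasbourg - Lille: 5 + 8 + 6 = 19
Marseille - Lille: 9
Marseille - Nice - Nantes - Lille: 5 + 3 + 7 = 15
Marseille - Strasbourg - Nantes - Lille: 2 + 8 + 7 = 17
Marseille - Strasbourg - Lille: 2 + 6 = 8
Shortest: 8.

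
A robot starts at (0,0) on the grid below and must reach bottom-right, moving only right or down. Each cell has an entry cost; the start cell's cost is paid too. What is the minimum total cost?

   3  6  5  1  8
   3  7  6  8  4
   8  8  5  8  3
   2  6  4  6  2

Best path: (0,0)→(0,1)→(0,2)→(0,3)→(0,4)→(1,4)→(2,4)→(3,4)
Cost: 3 + 6 + 5 + 1 + 8 + 4 + 3 + 2 = 32

32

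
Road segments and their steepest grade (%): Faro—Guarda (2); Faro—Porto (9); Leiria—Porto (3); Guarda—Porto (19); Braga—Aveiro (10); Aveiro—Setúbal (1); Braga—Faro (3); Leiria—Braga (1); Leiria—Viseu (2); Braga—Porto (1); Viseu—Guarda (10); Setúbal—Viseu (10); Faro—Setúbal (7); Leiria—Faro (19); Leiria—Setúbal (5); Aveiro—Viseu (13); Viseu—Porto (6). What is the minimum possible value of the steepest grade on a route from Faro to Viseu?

3

Checking several routes:
Faro → Braga → Leiria → Viseu: max(3, 1, 2) = 3
Faro → Braga → Leiria → Porto → Viseu: max(3, 1, 3, 6) = 6
Faro → Braga → Porto → Leiria → Viseu: max(3, 1, 3, 2) = 3
Smallest bottleneck: 3%.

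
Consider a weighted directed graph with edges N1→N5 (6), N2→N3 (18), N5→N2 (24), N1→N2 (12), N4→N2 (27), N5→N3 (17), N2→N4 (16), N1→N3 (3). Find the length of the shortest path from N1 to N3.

3

Paths from N1 to N3:
N1 -> N3: 3
N1 -> N5 -> N3: 6 + 17 = 23
N1 -> N2 -> N3: 12 + 18 = 30
N1 -> N5 -> N2 -> N3: 6 + 24 + 18 = 48
The minimum is 3.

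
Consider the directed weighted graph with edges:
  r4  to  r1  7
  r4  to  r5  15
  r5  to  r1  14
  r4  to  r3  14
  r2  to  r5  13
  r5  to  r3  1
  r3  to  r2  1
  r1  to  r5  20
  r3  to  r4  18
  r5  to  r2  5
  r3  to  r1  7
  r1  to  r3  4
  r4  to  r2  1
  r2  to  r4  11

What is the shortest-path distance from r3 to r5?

14

Checking several routes:
r3-r2-r5: 1 + 13 = 14
r3-r4-r2-r5: 18 + 1 + 13 = 32
r3-r2-r4-r5: 1 + 11 + 15 = 27
r3-r4-r5: 18 + 15 = 33
r3-r1-r5: 7 + 20 = 27
The minimum is 14.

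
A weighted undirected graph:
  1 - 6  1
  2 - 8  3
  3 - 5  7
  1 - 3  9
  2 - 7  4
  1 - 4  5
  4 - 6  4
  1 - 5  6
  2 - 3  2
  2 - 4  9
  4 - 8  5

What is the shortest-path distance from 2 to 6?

12

Checking several routes:
2 -> 8 -> 4 -> 6: 3 + 5 + 4 = 12
2 -> 4 -> 6: 9 + 4 = 13
2 -> 3 -> 1 -> 6: 2 + 9 + 1 = 12
2 -> 4 -> 1 -> 6: 9 + 5 + 1 = 15
2 -> 8 -> 4 -> 1 -> 6: 3 + 5 + 5 + 1 = 14
Best route has total 12.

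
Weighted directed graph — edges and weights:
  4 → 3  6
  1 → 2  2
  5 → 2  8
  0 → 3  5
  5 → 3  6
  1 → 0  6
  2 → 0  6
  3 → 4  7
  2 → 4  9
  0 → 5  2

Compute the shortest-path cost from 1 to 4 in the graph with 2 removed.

18

Paths from 1 to 4 avoiding 2:
1 -> 0 -> 5 -> 3 -> 4: 6 + 2 + 6 + 7 = 21
1 -> 0 -> 3 -> 4: 6 + 5 + 7 = 18
Best route has total 18.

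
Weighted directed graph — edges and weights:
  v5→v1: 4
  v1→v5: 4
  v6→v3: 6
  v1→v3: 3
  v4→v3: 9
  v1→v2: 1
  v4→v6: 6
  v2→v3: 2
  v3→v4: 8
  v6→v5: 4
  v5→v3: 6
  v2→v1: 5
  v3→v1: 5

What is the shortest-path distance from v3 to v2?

Routes from v3 to v2:
v3 → v4 → v6 → v5 → v1 → v2: 8 + 6 + 4 + 4 + 1 = 23
v3 → v1 → v2: 5 + 1 = 6
Shortest: 6.

6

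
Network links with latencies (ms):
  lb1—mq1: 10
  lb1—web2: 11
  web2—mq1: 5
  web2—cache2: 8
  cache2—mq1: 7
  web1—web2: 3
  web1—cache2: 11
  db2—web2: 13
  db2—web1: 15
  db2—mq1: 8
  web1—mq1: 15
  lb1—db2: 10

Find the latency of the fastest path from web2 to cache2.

Checking several routes:
web2 → mq1 → cache2: 5 + 7 = 12
web2 → cache2: 8
web2 → web1 → cache2: 3 + 11 = 14
web2 → web1 → mq1 → cache2: 3 + 15 + 7 = 25
Shortest: 8 ms.

8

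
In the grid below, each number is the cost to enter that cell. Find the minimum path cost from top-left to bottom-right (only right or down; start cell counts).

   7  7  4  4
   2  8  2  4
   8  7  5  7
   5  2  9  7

37

Cheapest: [0,0] → [1,0] → [1,1] → [1,2] → [1,3] → [2,3] → [3,3]
  7 + 2 + 8 + 2 + 4 + 7 + 7 = 37
For comparison, the top-then-right route costs 40.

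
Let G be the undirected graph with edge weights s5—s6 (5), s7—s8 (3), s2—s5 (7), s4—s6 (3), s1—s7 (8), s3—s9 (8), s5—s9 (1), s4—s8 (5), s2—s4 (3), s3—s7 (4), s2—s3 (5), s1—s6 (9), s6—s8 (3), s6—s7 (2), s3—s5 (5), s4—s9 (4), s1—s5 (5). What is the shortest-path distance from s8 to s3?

Comparing a few candidate routes:
s8-s6-s7-s3: 3 + 2 + 4 = 9
s8-s6-s5-s3: 3 + 5 + 5 = 13
s8-s4-s2-s3: 5 + 3 + 5 = 13
s8-s7-s3: 3 + 4 = 7
Best route has total 7.

7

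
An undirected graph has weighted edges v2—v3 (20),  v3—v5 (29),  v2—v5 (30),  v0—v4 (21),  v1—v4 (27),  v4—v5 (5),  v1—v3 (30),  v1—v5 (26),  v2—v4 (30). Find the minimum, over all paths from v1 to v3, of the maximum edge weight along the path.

29

Checking several routes:
v1-v5-v2-v3: max(26, 30, 20) = 30
v1-v4-v5-v3: max(27, 5, 29) = 29
v1-v5-v3: max(26, 29) = 29
v1-v5-v4-v2-v3: max(26, 5, 30, 20) = 30
v1-v4-v5-v2-v3: max(27, 5, 30, 20) = 30
The minimum achievable maximum is 29.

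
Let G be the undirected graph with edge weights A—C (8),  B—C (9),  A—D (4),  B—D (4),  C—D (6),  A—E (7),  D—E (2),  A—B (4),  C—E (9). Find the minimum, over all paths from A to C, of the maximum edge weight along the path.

6

A few of the A→C routes:
A → D → C: max(4, 6) = 6
A → D → B → C: max(4, 4, 9) = 9
A → B → D → C: max(4, 4, 6) = 6
A → C: max(8) = 8
A → E → D → C: max(7, 2, 6) = 7
The minimum achievable maximum is 6.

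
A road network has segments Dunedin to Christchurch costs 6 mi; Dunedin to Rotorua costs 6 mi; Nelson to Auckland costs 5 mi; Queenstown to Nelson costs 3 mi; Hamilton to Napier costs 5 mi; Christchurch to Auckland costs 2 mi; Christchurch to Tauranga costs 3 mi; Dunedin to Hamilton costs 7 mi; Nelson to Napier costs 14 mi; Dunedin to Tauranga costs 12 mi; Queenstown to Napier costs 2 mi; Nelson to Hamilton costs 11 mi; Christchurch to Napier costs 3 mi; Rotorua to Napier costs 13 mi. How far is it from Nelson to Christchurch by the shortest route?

7

Some routes from Nelson to Christchurch:
Nelson -> Napier -> Christchurch: 14 + 3 = 17
Nelson -> Hamilton -> Napier -> Christchurch: 11 + 5 + 3 = 19
Nelson -> Queenstown -> Napier -> Christchurch: 3 + 2 + 3 = 8
Nelson -> Auckland -> Christchurch: 5 + 2 = 7
The minimum is 7 mi.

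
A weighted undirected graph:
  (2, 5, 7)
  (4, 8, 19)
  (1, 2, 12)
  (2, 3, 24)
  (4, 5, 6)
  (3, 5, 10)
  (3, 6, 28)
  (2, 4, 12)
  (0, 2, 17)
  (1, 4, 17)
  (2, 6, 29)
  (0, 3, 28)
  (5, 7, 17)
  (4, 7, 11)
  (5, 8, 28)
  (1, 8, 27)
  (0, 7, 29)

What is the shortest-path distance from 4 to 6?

41

Some routes from 4 to 6:
4→1→2→6: 17 + 12 + 29 = 58
4→7→5→2→6: 11 + 17 + 7 + 29 = 64
4→5→2→6: 6 + 7 + 29 = 42
4→2→6: 12 + 29 = 41
4→2→5→3→6: 12 + 7 + 10 + 28 = 57
4→5→3→6: 6 + 10 + 28 = 44
The minimum is 41.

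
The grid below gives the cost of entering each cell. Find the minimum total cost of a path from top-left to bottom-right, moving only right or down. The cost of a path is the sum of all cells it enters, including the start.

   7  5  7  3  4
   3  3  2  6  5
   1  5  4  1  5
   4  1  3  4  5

Best path: [0,0]→[1,0]→[2,0]→[3,0]→[3,1]→[3,2]→[3,3]→[3,4]
Cost: 7 + 3 + 1 + 4 + 1 + 3 + 4 + 5 = 28
(Top row then right column would cost 41.)

28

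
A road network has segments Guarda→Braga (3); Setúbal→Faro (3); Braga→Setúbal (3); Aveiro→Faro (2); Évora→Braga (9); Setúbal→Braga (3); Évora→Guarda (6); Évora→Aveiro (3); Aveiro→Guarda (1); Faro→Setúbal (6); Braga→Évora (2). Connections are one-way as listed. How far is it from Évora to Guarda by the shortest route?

4

Paths from Évora to Guarda:
Évora-Guarda: 6
Évora-Aveiro-Guarda: 3 + 1 = 4
Shortest: 4 km.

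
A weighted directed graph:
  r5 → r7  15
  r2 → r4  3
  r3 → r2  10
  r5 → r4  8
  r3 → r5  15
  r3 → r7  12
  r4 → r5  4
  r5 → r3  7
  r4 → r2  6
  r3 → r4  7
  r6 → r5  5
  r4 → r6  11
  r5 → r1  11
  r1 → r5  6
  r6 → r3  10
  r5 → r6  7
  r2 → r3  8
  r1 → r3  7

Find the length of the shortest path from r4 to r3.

A few of the r4→r3 routes:
r4 -> r6 -> r5 -> r3: 11 + 5 + 7 = 23
r4 -> r2 -> r3: 6 + 8 = 14
r4 -> r5 -> r1 -> r3: 4 + 11 + 7 = 22
r4 -> r6 -> r3: 11 + 10 = 21
r4 -> r5 -> r3: 4 + 7 = 11
r4 -> r5 -> r6 -> r3: 4 + 7 + 10 = 21
The minimum is 11.

11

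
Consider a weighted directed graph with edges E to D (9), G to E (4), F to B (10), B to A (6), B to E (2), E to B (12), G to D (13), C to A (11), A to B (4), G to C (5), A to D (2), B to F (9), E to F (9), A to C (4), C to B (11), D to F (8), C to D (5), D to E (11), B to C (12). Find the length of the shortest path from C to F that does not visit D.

Routes from C to F avoiding D:
C-B-E-F: 11 + 2 + 9 = 22
C-A-B-E-F: 11 + 4 + 2 + 9 = 26
C-B-F: 11 + 9 = 20
C-A-B-F: 11 + 4 + 9 = 24
The minimum is 20.

20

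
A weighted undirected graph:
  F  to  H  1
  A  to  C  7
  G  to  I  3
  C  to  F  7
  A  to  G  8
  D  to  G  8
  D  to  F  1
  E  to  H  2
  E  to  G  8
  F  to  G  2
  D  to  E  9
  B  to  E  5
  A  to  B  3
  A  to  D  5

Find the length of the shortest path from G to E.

Comparing a few candidate routes:
G - E: 8
G - D - F - H - E: 8 + 1 + 1 + 2 = 12
G - F - H - E: 2 + 1 + 2 = 5
G - F - D - E: 2 + 1 + 9 = 12
Best route has total 5.

5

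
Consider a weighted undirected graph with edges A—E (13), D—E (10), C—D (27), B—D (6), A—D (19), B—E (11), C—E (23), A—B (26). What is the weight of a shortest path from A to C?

Comparing a few candidate routes:
A-E-D-C: 13 + 10 + 27 = 50
A-D-C: 19 + 27 = 46
A-E-C: 13 + 23 = 36
Shortest: 36.

36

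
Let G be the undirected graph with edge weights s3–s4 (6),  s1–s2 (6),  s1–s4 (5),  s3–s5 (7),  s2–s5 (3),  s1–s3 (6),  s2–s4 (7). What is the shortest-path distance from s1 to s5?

9

Checking several routes:
s1 → s4 → s2 → s5: 5 + 7 + 3 = 15
s1 → s3 → s5: 6 + 7 = 13
s1 → s4 → s3 → s5: 5 + 6 + 7 = 18
s1 → s2 → s5: 6 + 3 = 9
s1 → s3 → s4 → s2 → s5: 6 + 6 + 7 + 3 = 22
Best route has total 9.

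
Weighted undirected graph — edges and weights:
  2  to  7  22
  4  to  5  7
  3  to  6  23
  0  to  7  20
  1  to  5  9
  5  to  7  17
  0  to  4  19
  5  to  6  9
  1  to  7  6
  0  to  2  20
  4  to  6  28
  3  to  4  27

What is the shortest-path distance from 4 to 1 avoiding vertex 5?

45

Candidate routes:
4-0-2-7-1: 19 + 20 + 22 + 6 = 67
4-0-7-1: 19 + 20 + 6 = 45
Shortest: 45.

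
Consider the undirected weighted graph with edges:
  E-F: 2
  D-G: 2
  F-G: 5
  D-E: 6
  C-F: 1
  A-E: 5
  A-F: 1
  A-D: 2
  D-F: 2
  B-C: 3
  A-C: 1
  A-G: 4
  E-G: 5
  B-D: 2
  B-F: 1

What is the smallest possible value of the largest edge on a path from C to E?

Comparing a few candidate routes:
C→F→E: max(1, 2) = 2
C→A→D→B→F→E: max(1, 2, 2, 1, 2) = 2
C→A→D→F→E: max(1, 2, 2, 2) = 2
C→A→F→E: max(1, 1, 2) = 2
Best route has worst link 2.

2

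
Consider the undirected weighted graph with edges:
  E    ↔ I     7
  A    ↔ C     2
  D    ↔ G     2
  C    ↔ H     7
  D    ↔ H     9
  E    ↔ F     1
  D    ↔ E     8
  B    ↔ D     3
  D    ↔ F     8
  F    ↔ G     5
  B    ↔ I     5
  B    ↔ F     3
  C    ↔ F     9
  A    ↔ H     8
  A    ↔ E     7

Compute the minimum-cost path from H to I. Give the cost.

17

Some routes from H to I:
H - D - B - I: 9 + 3 + 5 = 17
H - A - E - F - B - I: 8 + 7 + 1 + 3 + 5 = 24
H - D - B - F - E - I: 9 + 3 + 3 + 1 + 7 = 23
H - A - E - I: 8 + 7 + 7 = 22
H - C - A - E - I: 7 + 2 + 7 + 7 = 23
The minimum is 17.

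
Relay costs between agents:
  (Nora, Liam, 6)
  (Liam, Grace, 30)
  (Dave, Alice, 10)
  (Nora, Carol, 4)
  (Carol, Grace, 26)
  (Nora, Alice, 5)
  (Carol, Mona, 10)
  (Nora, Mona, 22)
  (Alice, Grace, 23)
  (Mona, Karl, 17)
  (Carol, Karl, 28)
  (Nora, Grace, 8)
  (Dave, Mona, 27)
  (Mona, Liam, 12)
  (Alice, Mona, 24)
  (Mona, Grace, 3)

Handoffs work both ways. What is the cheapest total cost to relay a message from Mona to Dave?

26

Checking several routes:
Mona→Liam→Nora→Alice→Dave: 12 + 6 + 5 + 10 = 33
Mona→Alice→Dave: 24 + 10 = 34
Mona→Grace→Nora→Alice→Dave: 3 + 8 + 5 + 10 = 26
Mona→Grace→Alice→Dave: 3 + 23 + 10 = 36
Mona→Dave: 27
Mona→Carol→Nora→Alice→Dave: 10 + 4 + 5 + 10 = 29
Shortest: 26.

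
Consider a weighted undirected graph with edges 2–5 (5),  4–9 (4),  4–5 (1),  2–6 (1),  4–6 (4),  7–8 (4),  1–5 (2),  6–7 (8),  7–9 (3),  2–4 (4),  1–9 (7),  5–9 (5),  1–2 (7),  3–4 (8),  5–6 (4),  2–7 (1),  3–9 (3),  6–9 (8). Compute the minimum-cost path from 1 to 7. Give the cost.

8

Checking several routes:
1-5-6-2-7: 2 + 4 + 1 + 1 = 8
1-5-4-6-2-7: 2 + 1 + 4 + 1 + 1 = 9
1-5-4-2-7: 2 + 1 + 4 + 1 = 8
1-2-7: 7 + 1 = 8
1-5-2-7: 2 + 5 + 1 = 8
Best route has total 8.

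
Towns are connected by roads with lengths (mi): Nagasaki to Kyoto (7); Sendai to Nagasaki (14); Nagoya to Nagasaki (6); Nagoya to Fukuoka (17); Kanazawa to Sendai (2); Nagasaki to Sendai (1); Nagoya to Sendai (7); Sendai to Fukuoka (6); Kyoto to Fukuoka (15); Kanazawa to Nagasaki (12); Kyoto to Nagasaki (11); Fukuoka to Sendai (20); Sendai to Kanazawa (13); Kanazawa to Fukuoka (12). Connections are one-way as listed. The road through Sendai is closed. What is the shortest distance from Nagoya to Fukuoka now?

17

Paths from Nagoya to Fukuoka avoiding Sendai:
Nagoya -> Nagasaki -> Kyoto -> Fukuoka: 6 + 7 + 15 = 28
Nagoya -> Fukuoka: 17
Best route has total 17 mi.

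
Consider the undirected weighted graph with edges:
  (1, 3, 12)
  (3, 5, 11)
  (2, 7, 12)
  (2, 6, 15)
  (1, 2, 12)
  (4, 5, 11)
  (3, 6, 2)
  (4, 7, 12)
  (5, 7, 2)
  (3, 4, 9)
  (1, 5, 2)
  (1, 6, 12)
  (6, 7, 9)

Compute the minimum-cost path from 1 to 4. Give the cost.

13

Some routes from 1 to 4:
1→5→7→4: 2 + 2 + 12 = 16
1→5→4: 2 + 11 = 13
1→5→3→4: 2 + 11 + 9 = 22
1→3→4: 12 + 9 = 21
Best route has total 13.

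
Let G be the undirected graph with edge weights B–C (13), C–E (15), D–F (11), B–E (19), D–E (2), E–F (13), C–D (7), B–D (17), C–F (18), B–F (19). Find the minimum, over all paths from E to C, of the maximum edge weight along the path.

A few of the E→C routes:
E - C: max(15) = 15
E - F - D - C: max(13, 11, 7) = 13
E - D - C: max(2, 7) = 7
The minimum achievable maximum is 7.

7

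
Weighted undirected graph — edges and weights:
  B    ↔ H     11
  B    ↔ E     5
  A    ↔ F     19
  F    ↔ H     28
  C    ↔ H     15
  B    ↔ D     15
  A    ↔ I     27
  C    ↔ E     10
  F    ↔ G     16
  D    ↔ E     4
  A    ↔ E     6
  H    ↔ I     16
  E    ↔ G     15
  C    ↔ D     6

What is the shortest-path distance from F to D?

29

Comparing a few candidate routes:
F → G → E → D: 16 + 15 + 4 = 35
F → A → E → B → D: 19 + 6 + 5 + 15 = 45
F → H → B → E → D: 28 + 11 + 5 + 4 = 48
F → A → E → D: 19 + 6 + 4 = 29
F → A → E → C → D: 19 + 6 + 10 + 6 = 41
F → G → E → C → D: 16 + 15 + 10 + 6 = 47
Shortest: 29.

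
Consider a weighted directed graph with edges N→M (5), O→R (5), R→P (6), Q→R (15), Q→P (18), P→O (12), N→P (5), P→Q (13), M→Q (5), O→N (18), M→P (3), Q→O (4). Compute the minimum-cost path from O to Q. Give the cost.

Candidate routes:
O→N→M→P→Q: 18 + 5 + 3 + 13 = 39
O→N→P→Q: 18 + 5 + 13 = 36
O→R→P→Q: 5 + 6 + 13 = 24
O→N→M→Q: 18 + 5 + 5 = 28
Shortest: 24.

24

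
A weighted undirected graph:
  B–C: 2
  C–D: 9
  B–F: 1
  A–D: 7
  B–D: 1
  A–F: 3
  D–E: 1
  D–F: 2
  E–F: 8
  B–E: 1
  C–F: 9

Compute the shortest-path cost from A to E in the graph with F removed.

Routes from A to E avoiding F:
A - D - C - B - E: 7 + 9 + 2 + 1 = 19
A - D - B - E: 7 + 1 + 1 = 9
A - D - E: 7 + 1 = 8
The minimum is 8.

8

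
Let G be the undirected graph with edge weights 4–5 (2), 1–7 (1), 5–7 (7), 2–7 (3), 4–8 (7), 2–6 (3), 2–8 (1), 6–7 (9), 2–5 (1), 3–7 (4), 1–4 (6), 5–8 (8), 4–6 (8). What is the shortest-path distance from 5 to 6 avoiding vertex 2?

Candidate routes:
5 - 4 - 1 - 7 - 6: 2 + 6 + 1 + 9 = 18
5 - 8 - 4 - 6: 8 + 7 + 8 = 23
5 - 4 - 6: 2 + 8 = 10
5 - 8 - 4 - 1 - 7 - 6: 8 + 7 + 6 + 1 + 9 = 31
5 - 7 - 6: 7 + 9 = 16
5 - 7 - 1 - 4 - 6: 7 + 1 + 6 + 8 = 22
The minimum is 10.

10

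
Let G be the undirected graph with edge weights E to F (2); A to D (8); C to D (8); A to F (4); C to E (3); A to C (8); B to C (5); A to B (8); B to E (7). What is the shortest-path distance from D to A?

8

Comparing a few candidate routes:
D→C→E→F→A: 8 + 3 + 2 + 4 = 17
D→C→A: 8 + 8 = 16
D→C→E→B→A: 8 + 3 + 7 + 8 = 26
D→A: 8
D→C→B→A: 8 + 5 + 8 = 21
Shortest: 8.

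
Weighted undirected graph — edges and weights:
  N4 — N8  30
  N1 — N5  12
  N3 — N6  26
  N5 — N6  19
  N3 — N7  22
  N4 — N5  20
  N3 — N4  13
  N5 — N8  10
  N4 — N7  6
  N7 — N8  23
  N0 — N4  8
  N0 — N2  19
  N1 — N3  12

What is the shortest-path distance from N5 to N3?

24

A few of the N5→N3 routes:
N5 → N6 → N3: 19 + 26 = 45
N5 → N4 → N3: 20 + 13 = 33
N5 → N1 → N3: 12 + 12 = 24
N5 → N4 → N7 → N3: 20 + 6 + 22 = 48
Shortest: 24.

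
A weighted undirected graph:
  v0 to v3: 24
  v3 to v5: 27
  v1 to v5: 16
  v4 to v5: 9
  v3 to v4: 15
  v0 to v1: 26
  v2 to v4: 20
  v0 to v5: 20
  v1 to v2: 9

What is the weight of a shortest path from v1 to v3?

Checking several routes:
v1-v5-v3: 16 + 27 = 43
v1-v2-v4-v3: 9 + 20 + 15 = 44
v1-v5-v4-v3: 16 + 9 + 15 = 40
v1-v0-v3: 26 + 24 = 50
The minimum is 40.

40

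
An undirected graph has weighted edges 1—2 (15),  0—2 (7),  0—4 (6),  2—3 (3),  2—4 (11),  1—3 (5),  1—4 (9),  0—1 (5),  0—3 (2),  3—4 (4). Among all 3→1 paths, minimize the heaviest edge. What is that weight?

5

A few of the 3→1 routes:
3 → 4 → 0 → 1: max(4, 6, 5) = 6
3 → 0 → 1: max(2, 5) = 5
3 → 1: max(5) = 5
Smallest bottleneck: 5.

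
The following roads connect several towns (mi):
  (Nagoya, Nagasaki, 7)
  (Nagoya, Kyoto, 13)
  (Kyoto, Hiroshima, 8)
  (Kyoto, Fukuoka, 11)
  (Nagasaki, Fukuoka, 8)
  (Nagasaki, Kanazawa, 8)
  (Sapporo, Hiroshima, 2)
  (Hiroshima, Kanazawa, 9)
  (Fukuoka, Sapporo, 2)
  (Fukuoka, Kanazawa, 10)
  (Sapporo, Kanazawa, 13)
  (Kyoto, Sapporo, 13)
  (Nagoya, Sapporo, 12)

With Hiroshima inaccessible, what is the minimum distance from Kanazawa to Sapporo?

Checking several routes:
Kanazawa - Nagasaki - Fukuoka - Sapporo: 8 + 8 + 2 = 18
Kanazawa - Sapporo: 13
Kanazawa - Fukuoka - Sapporo: 10 + 2 = 12
Best route has total 12 mi.

12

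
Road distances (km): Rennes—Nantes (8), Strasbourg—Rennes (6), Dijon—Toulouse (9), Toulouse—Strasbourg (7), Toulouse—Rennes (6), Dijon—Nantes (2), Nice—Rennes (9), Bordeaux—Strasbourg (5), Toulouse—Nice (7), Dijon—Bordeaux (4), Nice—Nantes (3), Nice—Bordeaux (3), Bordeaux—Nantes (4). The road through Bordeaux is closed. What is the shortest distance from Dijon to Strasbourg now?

A few of the Dijon→Strasbourg routes:
Dijon-Nantes-Rennes-Strasbourg: 2 + 8 + 6 = 16
Dijon-Nantes-Nice-Toulouse-Strasbourg: 2 + 3 + 7 + 7 = 19
Dijon-Toulouse-Strasbourg: 9 + 7 = 16
The minimum is 16 km.

16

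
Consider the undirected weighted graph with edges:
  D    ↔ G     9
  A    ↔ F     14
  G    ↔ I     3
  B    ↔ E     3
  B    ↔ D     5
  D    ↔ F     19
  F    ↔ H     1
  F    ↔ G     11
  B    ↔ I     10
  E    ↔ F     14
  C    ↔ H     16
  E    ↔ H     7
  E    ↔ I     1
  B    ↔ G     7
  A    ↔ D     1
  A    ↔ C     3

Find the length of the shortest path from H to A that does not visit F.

16

Some routes from H to A avoiding F:
H→C→A: 16 + 3 = 19
H→E→B→D→A: 7 + 3 + 5 + 1 = 16
H→E→I→G→D→A: 7 + 1 + 3 + 9 + 1 = 21
H→E→I→B→D→A: 7 + 1 + 10 + 5 + 1 = 24
Best route has total 16.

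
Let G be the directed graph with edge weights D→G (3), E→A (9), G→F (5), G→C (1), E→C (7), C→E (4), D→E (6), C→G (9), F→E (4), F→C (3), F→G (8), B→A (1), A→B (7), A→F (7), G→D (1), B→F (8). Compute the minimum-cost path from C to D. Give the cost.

Paths from C to D:
C→E→A→F→G→D: 4 + 9 + 7 + 8 + 1 = 29
C→E→A→B→F→G→D: 4 + 9 + 7 + 8 + 8 + 1 = 37
C→G→D: 9 + 1 = 10
Shortest: 10.

10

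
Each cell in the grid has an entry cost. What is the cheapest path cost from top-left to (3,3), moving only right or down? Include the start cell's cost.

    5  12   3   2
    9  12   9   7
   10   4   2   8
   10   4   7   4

41

Take (0,0) -> (0,1) -> (0,2) -> (0,3) -> (1,3) -> (2,3) -> (3,3) for a total of 5 + 12 + 3 + 2 + 7 + 8 + 4 = 41.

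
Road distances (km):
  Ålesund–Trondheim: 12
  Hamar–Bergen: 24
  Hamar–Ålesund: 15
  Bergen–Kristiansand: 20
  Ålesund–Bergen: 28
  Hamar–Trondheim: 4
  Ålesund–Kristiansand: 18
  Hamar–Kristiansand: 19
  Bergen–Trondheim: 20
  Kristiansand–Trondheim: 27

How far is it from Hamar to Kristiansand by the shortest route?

19

Some routes from Hamar to Kristiansand:
Hamar→Trondheim→Ålesund→Kristiansand: 4 + 12 + 18 = 34
Hamar→Bergen→Kristiansand: 24 + 20 = 44
Hamar→Kristiansand: 19
Hamar→Trondheim→Bergen→Kristiansand: 4 + 20 + 20 = 44
Hamar→Ålesund→Kristiansand: 15 + 18 = 33
Hamar→Trondheim→Kristiansand: 4 + 27 = 31
Best route has total 19 km.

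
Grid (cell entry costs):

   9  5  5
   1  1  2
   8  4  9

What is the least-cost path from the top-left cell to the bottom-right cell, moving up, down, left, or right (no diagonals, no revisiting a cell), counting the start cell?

22

Take (0,0) → (1,0) → (1,1) → (1,2) → (2,2) for a total of 9 + 1 + 1 + 2 + 9 = 22.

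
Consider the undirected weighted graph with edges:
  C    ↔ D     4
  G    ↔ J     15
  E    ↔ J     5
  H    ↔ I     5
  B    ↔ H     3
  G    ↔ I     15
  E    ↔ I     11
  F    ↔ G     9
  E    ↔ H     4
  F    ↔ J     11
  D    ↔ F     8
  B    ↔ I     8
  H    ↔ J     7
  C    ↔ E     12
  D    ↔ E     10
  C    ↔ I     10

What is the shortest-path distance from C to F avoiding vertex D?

Comparing a few candidate routes:
C→E→J→F: 12 + 5 + 11 = 28
C→I→H→J→F: 10 + 5 + 7 + 11 = 33
C→E→H→J→F: 12 + 4 + 7 + 11 = 34
Best route has total 28.

28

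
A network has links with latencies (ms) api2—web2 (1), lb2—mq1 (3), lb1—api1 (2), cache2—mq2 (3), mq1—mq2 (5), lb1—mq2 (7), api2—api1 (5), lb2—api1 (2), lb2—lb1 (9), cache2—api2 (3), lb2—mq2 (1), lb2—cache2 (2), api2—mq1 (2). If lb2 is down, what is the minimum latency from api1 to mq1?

A few of the api1→mq1 routes:
api1 → api2 → cache2 → mq2 → mq1: 5 + 3 + 3 + 5 = 16
api1 → lb1 → mq2 → mq1: 2 + 7 + 5 = 14
api1 → api2 → mq1: 5 + 2 = 7
Shortest: 7 ms.

7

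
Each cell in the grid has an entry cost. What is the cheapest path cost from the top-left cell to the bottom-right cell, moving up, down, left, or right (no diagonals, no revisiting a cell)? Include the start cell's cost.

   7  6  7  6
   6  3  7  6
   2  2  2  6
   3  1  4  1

One optimal route is r0c0→r1c0→r2c0→r2c1→r3c1→r3c2→r3c3.
Its cost is 7 + 6 + 2 + 2 + 1 + 4 + 1 = 23.

23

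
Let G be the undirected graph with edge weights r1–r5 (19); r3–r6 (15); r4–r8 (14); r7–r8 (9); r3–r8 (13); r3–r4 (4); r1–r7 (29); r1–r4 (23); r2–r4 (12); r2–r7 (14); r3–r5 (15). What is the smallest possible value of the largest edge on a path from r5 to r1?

19

Some routes from r5 to r1:
r5 → r3 → r8 → r4 → r1: max(15, 13, 14, 23) = 23
r5 → r3 → r4 → r2 → r7 → r1: max(15, 4, 12, 14, 29) = 29
r5 → r3 → r4 → r1: max(15, 4, 23) = 23
r5 → r1: max(19) = 19
r5 → r3 → r8 → r7 → r2 → r4 → r1: max(15, 13, 9, 14, 12, 23) = 23
The minimum achievable maximum is 19.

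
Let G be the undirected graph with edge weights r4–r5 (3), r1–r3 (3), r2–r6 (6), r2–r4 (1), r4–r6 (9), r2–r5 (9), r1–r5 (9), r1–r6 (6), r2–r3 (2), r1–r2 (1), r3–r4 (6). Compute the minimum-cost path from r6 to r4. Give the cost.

Some routes from r6 to r4:
r6 - r2 - r4: 6 + 1 = 7
r6 - r1 - r2 - r4: 6 + 1 + 1 = 8
r6 - r4: 9
Best route has total 7.

7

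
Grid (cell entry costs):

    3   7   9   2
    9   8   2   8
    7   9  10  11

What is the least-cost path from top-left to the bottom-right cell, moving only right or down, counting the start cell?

Take (0,0) -> (0,1) -> (1,1) -> (1,2) -> (1,3) -> (2,3) for a total of 3 + 7 + 8 + 2 + 8 + 11 = 39.
For comparison, the top-then-right route costs 40.

39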